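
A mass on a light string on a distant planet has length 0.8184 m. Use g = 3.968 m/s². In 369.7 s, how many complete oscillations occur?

T = 2π√(L/g) = 2π√(0.8184/3.968) = 2.8535 s.
Number of complete oscillations = ⌊369.7/2.8535⌋ = ⌊129.56⌋ = 129.

129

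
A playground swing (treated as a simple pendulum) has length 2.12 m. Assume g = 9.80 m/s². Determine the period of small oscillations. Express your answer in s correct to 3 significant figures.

T = 2π√(L/g) = 2π√(2.12/9.80) = 2π × 0.4651 = 2.92 s.

2.92 s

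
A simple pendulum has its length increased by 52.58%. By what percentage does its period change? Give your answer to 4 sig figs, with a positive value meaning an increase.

T ∝ √L, so T'/T = √(1.5258) = 1.2352.
Percentage change in T = (1.2352 − 1) × 100% = 23.52%.

23.52%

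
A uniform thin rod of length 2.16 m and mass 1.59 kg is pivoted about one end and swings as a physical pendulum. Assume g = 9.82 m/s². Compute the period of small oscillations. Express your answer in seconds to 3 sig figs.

For a physical pendulum T = 2π√(I/(mgd)), with d = 1.080 m from pivot to centre of mass.
I_cm = mL²/12 = 1.59 × 2.16²/12 = 0.6182 kg·m²; I = I_cm + md² = 0.6182 + 1.59 × 1.080² = 2.473 kg·m².
T = 2π√(2.473/(1.59 × 9.82 × 1.080)) = 2.41 s.

2.41 s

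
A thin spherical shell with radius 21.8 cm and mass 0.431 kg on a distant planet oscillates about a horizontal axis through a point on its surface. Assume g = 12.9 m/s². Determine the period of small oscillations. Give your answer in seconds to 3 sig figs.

1.05 s

I_cm = (2/3)mr² = 0.01366 kg·m². The pivot is at distance d = 0.218 m from the centre of mass.
By the parallel-axis theorem, I = I_cm + md² = 0.01366 + 0.02048 = 0.03414 kg·m².
T = 2π√(I/(mgd)) = 2π√(0.03414/(0.431 × 12.9 × 0.218)) = 1.05 s.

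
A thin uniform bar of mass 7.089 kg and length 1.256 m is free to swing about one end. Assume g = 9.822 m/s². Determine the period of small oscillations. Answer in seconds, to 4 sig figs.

1.835 s

For a physical pendulum T = 2π√(I/(mgd)), with d = 0.62800 m from pivot to centre of mass.
I_cm = mL²/12 = 7.089 × 1.256²/12 = 0.93193 kg·m²; I = I_cm + md² = 0.93193 + 7.089 × 0.62800² = 3.7277 kg·m².
T = 2π√(3.7277/(7.089 × 9.822 × 0.62800)) = 1.835 s.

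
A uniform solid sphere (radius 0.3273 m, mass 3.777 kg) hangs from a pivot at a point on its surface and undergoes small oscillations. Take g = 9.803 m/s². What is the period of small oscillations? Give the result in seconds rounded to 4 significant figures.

I_cm = (2/5)mr² = 0.16184 kg·m². The pivot is at distance d = 0.3273 m from the centre of mass.
By the parallel-axis theorem, I = I_cm + md² = 0.16184 + 0.40461 = 0.56646 kg·m².
T = 2π√(I/(mgd)) = 2π√(0.56646/(3.777 × 9.803 × 0.3273)) = 1.358 s.

1.358 s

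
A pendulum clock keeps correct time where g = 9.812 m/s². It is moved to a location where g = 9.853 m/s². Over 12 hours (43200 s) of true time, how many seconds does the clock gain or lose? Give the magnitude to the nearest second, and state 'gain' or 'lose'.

The clock's period scales as T ∝ 1/√g, so T'/T = √(9.812/9.853) = 0.997917.
In 43200 s of true time the clock registers 43200/0.997917 = 43290.2 s, so it gains 90 s.

gain 90 s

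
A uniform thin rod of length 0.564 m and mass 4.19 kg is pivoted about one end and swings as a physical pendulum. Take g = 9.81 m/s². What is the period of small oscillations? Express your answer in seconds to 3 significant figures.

1.23 s

For a physical pendulum T = 2π√(I/(mgd)), with d = 0.2820 m from pivot to centre of mass.
I_cm = mL²/12 = 4.19 × 0.564²/12 = 0.1111 kg·m²; I = I_cm + md² = 0.1111 + 4.19 × 0.2820² = 0.4443 kg·m².
T = 2π√(0.4443/(4.19 × 9.81 × 0.2820)) = 1.23 s.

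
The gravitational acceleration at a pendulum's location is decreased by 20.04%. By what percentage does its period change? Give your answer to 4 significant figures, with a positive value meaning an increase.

T ∝ 1/√g, so T'/T = 1/√(0.79960) = 1.1183.
Percentage change in T = (1.1183 − 1) × 100% = 11.83%.

11.83%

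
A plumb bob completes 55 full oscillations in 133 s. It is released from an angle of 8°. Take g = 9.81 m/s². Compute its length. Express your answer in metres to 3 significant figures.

T = 133/55 = 2.418 s.
From T = 2π√(L/g), L = gT²/(4π²) = 9.81 × 2.418²/(4π²) = 1.45 m.

1.45 m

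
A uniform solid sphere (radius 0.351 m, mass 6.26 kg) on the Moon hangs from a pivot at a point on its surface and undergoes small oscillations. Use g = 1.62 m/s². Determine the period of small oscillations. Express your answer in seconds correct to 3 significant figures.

3.46 s

I_cm = (2/5)mr² = 0.3085 kg·m². The pivot is at distance d = 0.351 m from the centre of mass.
By the parallel-axis theorem, I = I_cm + md² = 0.3085 + 0.7712 = 1.080 kg·m².
T = 2π√(I/(mgd)) = 2π√(1.080/(6.26 × 1.62 × 0.351)) = 3.46 s.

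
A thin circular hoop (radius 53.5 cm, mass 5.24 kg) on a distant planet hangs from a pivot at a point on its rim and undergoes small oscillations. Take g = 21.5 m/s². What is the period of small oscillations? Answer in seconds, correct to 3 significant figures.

1.40 s

I_cm = mr² = 1.500 kg·m². The pivot is at distance d = 0.535 m from the centre of mass.
By the parallel-axis theorem, I = I_cm + md² = 1.500 + 1.500 = 3.000 kg·m².
T = 2π√(I/(mgd)) = 2π√(3.000/(5.24 × 21.5 × 0.535)) = 1.40 s.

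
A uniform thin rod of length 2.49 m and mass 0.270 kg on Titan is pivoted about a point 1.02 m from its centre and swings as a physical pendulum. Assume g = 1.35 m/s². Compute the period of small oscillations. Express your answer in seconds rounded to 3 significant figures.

For a physical pendulum T = 2π√(I/(mgd)), with d = 1.020 m from pivot to centre of mass.
I_cm = mL²/12 = 0.270 × 2.49²/12 = 0.1395 kg·m²; I = I_cm + md² = 0.1395 + 0.270 × 1.020² = 0.4204 kg·m².
T = 2π√(0.4204/(0.270 × 1.35 × 1.020)) = 6.68 s.

6.68 s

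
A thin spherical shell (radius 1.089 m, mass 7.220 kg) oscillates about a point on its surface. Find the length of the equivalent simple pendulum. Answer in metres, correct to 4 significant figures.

The equivalent simple-pendulum length is L_eq = I/(md), where I is about the pivot and d = 1.0890 m.
I_cm = (2/3)mR² = 5.7082 kg·m², so I = I_cm + md² = 5.7082 + 8.5623 = 14.271 kg·m².
L_eq = 14.271/(7.220 × 1.0890) = 1.815 m.

1.815 m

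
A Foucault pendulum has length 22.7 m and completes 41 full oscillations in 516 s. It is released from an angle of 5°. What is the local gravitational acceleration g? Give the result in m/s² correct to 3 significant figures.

5.66 m/s²

T = 516/41 = 12.59 s.
From T = 2π√(L/g), g = 4π²L/T² = 4π² × 22.7/12.59² = 5.66 m/s².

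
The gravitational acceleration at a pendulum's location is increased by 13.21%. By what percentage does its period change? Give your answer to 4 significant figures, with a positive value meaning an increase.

-6.015%

T ∝ 1/√g, so T'/T = 1/√(1.1321) = 0.93985.
Percentage change in T = (0.93985 − 1) × 100% = -6.015%.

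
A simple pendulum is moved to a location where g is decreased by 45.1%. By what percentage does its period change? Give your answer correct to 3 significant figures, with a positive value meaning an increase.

T ∝ 1/√g, so T'/T = 1/√(0.5490) = 1.350.
Percentage change in T = (1.350 − 1) × 100% = 35.0%.

35.0%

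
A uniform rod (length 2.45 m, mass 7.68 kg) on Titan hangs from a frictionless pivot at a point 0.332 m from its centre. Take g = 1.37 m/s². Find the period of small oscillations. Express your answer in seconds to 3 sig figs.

For a physical pendulum T = 2π√(I/(mgd)), with d = 0.3320 m from pivot to centre of mass.
I_cm = mL²/12 = 7.68 × 2.45²/12 = 3.842 kg·m²; I = I_cm + md² = 3.842 + 7.68 × 0.3320² = 4.688 kg·m².
T = 2π√(4.688/(7.68 × 1.37 × 0.3320)) = 7.28 s.

7.28 s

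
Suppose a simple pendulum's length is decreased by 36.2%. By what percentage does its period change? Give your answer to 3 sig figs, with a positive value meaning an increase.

-20.1%

T ∝ √L, so T'/T = √(0.6380) = 0.7987.
Percentage change in T = (0.7987 − 1) × 100% = -20.1%.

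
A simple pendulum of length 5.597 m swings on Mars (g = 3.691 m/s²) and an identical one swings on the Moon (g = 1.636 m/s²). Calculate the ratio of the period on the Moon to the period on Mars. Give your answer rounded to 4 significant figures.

1.502

T ∝ 1/√g, so T₂/T₁ = √(g₁/g₂) = √(3.691/1.636) = 1.502.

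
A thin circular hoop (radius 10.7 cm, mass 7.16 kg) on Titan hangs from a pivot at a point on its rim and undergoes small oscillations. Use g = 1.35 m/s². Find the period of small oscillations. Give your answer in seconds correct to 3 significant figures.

I_cm = mr² = 0.08197 kg·m². The pivot is at distance d = 0.107 m from the centre of mass.
By the parallel-axis theorem, I = I_cm + md² = 0.08197 + 0.08197 = 0.1639 kg·m².
T = 2π√(I/(mgd)) = 2π√(0.1639/(7.16 × 1.35 × 0.107)) = 2.50 s.

2.50 s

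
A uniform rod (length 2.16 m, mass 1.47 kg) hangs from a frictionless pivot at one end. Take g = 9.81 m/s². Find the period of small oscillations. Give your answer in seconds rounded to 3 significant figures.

2.41 s

For a physical pendulum T = 2π√(I/(mgd)), with d = 1.080 m from pivot to centre of mass.
I_cm = mL²/12 = 1.47 × 2.16²/12 = 0.5715 kg·m²; I = I_cm + md² = 0.5715 + 1.47 × 1.080² = 2.286 kg·m².
T = 2π√(2.286/(1.47 × 9.81 × 1.080)) = 2.41 s.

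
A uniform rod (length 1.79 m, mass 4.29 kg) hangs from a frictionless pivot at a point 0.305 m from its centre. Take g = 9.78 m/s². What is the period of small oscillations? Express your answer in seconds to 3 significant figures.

2.18 s

For a physical pendulum T = 2π√(I/(mgd)), with d = 0.3050 m from pivot to centre of mass.
I_cm = mL²/12 = 4.29 × 1.79²/12 = 1.145 kg·m²; I = I_cm + md² = 1.145 + 4.29 × 0.3050² = 1.545 kg·m².
T = 2π√(1.545/(4.29 × 9.78 × 0.3050)) = 2.18 s.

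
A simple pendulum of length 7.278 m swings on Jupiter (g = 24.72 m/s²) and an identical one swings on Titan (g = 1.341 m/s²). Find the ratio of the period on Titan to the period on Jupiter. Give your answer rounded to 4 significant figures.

4.293

T ∝ 1/√g, so T₂/T₁ = √(g₁/g₂) = √(24.72/1.341) = 4.293.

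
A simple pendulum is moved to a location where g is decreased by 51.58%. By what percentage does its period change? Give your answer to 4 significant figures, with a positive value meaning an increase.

T ∝ 1/√g, so T'/T = 1/√(0.48420) = 1.4371.
Percentage change in T = (1.4371 − 1) × 100% = 43.71%.

43.71%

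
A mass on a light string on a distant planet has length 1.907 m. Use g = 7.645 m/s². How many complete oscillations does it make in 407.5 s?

129

T = 2π√(L/g) = 2π√(1.907/7.645) = 3.1381 s.
Number of complete oscillations = ⌊407.5/3.1381⌋ = ⌊129.86⌋ = 129.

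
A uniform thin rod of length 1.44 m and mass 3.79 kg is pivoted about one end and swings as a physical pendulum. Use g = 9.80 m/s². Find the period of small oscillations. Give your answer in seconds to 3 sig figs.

1.97 s

For a physical pendulum T = 2π√(I/(mgd)), with d = 0.7200 m from pivot to centre of mass.
I_cm = mL²/12 = 3.79 × 1.44²/12 = 0.6549 kg·m²; I = I_cm + md² = 0.6549 + 3.79 × 0.7200² = 2.620 kg·m².
T = 2π√(2.620/(3.79 × 9.80 × 0.7200)) = 1.97 s.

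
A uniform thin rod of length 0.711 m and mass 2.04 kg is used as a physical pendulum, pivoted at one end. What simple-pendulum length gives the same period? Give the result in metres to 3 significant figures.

The equivalent simple-pendulum length is L_eq = I/(md), where I is about the pivot and d = 0.3555 m.
I_cm = (1/12)mL² = 0.08594 kg·m², so I = I_cm + md² = 0.08594 + 0.2578 = 0.3438 kg·m².
L_eq = 0.3438/(2.04 × 0.3555) = 0.474 m.

0.474 m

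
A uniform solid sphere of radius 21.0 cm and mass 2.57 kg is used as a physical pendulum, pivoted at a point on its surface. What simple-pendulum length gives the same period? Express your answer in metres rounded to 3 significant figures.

0.294 m

The equivalent simple-pendulum length is L_eq = I/(md), where I is about the pivot and d = 0.2100 m.
I_cm = (2/5)mR² = 0.04533 kg·m², so I = I_cm + md² = 0.04533 + 0.1133 = 0.1587 kg·m².
L_eq = 0.1587/(2.57 × 0.2100) = 0.294 m.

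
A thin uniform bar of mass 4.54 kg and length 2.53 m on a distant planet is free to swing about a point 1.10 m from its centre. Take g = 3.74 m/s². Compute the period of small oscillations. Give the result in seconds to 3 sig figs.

4.09 s

For a physical pendulum T = 2π√(I/(mgd)), with d = 1.100 m from pivot to centre of mass.
I_cm = mL²/12 = 4.54 × 2.53²/12 = 2.422 kg·m²; I = I_cm + md² = 2.422 + 4.54 × 1.100² = 7.915 kg·m².
T = 2π√(7.915/(4.54 × 3.74 × 1.100)) = 4.09 s.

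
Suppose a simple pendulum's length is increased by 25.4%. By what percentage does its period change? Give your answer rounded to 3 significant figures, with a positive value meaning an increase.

12.0%

T ∝ √L, so T'/T = √(1.254) = 1.120.
Percentage change in T = (1.120 − 1) × 100% = 12.0%.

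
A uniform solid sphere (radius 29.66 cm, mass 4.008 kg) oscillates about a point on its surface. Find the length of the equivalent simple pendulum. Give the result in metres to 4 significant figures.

0.4152 m

The equivalent simple-pendulum length is L_eq = I/(md), where I is about the pivot and d = 0.29660 m.
I_cm = (2/5)mR² = 0.14104 kg·m², so I = I_cm + md² = 0.14104 + 0.35259 = 0.49363 kg·m².
L_eq = 0.49363/(4.008 × 0.29660) = 0.4152 m.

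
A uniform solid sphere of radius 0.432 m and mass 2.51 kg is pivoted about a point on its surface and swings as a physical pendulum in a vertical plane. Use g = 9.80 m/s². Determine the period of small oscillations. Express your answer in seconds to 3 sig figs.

I_cm = (2/5)mr² = 0.1874 kg·m². The pivot is at distance d = 0.432 m from the centre of mass.
By the parallel-axis theorem, I = I_cm + md² = 0.1874 + 0.4684 = 0.6558 kg·m².
T = 2π√(I/(mgd)) = 2π√(0.6558/(2.51 × 9.80 × 0.432)) = 1.56 s.

1.56 s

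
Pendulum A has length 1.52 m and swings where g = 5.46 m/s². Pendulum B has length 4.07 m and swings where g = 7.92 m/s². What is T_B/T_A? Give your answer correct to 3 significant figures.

T = 2π√(L/g), so T_B/T_A = √((L_B/g_B)/(L_A/g_A)) = √((4.07/7.92)/(1.52/5.46)) = 1.36.

1.36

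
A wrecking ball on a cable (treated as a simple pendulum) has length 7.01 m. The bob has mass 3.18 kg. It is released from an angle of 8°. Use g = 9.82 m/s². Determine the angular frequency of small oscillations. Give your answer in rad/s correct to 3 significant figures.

1.18 rad/s

ω = √(g/L) = √(9.82/7.01) = 1.18 rad/s.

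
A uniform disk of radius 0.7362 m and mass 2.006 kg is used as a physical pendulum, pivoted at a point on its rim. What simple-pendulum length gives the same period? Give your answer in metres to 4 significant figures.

The equivalent simple-pendulum length is L_eq = I/(md), where I is about the pivot and d = 0.73620 m.
I_cm = ½mR² = 0.54362 kg·m², so I = I_cm + md² = 0.54362 + 1.0872 = 1.6308 kg·m².
L_eq = 1.6308/(2.006 × 0.73620) = 1.104 m.

1.104 m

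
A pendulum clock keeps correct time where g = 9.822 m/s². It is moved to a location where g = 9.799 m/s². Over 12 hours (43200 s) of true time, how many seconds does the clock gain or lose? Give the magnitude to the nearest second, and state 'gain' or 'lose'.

The clock's period scales as T ∝ 1/√g, so T'/T = √(9.822/9.799) = 1.00117.
In 43200 s of true time the clock registers 43200/1.00117 = 43149.4 s, so it loses 51 s.

lose 51 s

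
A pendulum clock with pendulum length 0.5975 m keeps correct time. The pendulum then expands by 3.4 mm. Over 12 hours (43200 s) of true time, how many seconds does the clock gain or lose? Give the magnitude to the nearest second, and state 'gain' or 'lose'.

lose 122 s

T ∝ √L, so T'/T = √(0.60090/0.5975) = 1.00284.
In 43200 s of true time the clock registers 43200/1.00284 = 43077.6 s, so it loses 122 s.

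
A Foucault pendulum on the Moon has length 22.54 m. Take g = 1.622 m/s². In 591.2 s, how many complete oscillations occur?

25

T = 2π√(L/g) = 2π√(22.54/1.622) = 23.422 s.
Number of complete oscillations = ⌊591.2/23.422⌋ = ⌊25.241⌋ = 25.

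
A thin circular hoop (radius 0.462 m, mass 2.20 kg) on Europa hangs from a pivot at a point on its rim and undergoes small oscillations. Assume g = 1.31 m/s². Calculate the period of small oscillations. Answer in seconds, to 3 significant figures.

5.28 s

I_cm = mr² = 0.4696 kg·m². The pivot is at distance d = 0.462 m from the centre of mass.
By the parallel-axis theorem, I = I_cm + md² = 0.4696 + 0.4696 = 0.9392 kg·m².
T = 2π√(I/(mgd)) = 2π√(0.9392/(2.20 × 1.31 × 0.462)) = 5.28 s.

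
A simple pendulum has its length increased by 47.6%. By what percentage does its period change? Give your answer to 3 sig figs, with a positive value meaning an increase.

21.5%

T ∝ √L, so T'/T = √(1.476) = 1.215.
Percentage change in T = (1.215 − 1) × 100% = 21.5%.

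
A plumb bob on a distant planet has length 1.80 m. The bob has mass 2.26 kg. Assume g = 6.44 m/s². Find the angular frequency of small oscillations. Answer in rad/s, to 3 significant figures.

1.89 rad/s

ω = √(g/L) = √(6.44/1.80) = 1.89 rad/s.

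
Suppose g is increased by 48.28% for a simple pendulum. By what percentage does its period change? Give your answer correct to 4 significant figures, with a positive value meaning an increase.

-17.88%

T ∝ 1/√g, so T'/T = 1/√(1.4828) = 0.82122.
Percentage change in T = (0.82122 − 1) × 100% = -17.88%.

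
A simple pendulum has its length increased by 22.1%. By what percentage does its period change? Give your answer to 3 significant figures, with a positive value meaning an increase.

10.5%

T ∝ √L, so T'/T = √(1.221) = 1.105.
Percentage change in T = (1.105 − 1) × 100% = 10.5%.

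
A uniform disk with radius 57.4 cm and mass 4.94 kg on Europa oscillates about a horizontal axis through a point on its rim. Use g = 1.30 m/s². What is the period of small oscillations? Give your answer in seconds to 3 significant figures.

5.11 s

I_cm = ½mr² = 0.8138 kg·m². The pivot is at distance d = 0.574 m from the centre of mass.
By the parallel-axis theorem, I = I_cm + md² = 0.8138 + 1.628 = 2.441 kg·m².
T = 2π√(I/(mgd)) = 2π√(2.441/(4.94 × 1.30 × 0.574)) = 5.11 s.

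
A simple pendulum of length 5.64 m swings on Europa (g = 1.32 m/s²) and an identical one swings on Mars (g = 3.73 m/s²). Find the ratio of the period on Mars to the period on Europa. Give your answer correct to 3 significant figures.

T ∝ 1/√g, so T₂/T₁ = √(g₁/g₂) = √(1.32/3.73) = 0.595.

0.595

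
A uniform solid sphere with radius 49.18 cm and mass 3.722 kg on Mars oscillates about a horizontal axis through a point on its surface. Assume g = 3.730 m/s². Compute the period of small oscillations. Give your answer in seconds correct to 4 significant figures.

2.700 s

I_cm = (2/5)mr² = 0.36009 kg·m². The pivot is at distance d = 0.4918 m from the centre of mass.
By the parallel-axis theorem, I = I_cm + md² = 0.36009 + 0.90023 = 1.2603 kg·m².
T = 2π√(I/(mgd)) = 2π√(1.2603/(3.722 × 3.730 × 0.4918)) = 2.700 s.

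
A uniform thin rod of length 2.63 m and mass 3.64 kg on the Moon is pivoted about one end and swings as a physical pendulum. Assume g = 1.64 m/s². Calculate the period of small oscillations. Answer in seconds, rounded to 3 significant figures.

For a physical pendulum T = 2π√(I/(mgd)), with d = 1.315 m from pivot to centre of mass.
I_cm = mL²/12 = 3.64 × 2.63²/12 = 2.098 kg·m²; I = I_cm + md² = 2.098 + 3.64 × 1.315² = 8.393 kg·m².
T = 2π√(8.393/(3.64 × 1.64 × 1.315)) = 6.50 s.

6.50 s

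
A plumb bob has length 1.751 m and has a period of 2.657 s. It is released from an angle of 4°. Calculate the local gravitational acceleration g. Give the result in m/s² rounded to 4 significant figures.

9.792 m/s²

From T = 2π√(L/g), g = 4π²L/T² = 4π² × 1.751/2.6570² = 9.792 m/s².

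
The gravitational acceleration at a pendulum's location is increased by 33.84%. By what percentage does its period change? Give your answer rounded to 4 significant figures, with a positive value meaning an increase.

-13.56%

T ∝ 1/√g, so T'/T = 1/√(1.3384) = 0.86438.
Percentage change in T = (0.86438 − 1) × 100% = -13.56%.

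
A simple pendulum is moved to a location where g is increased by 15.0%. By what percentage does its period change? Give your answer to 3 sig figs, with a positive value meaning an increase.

T ∝ 1/√g, so T'/T = 1/√(1.150) = 0.9325.
Percentage change in T = (0.9325 − 1) × 100% = -6.75%.

-6.75%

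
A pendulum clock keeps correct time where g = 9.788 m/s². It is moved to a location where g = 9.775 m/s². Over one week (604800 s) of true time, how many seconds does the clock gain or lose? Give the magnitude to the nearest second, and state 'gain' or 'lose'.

lose 402 s

The clock's period scales as T ∝ 1/√g, so T'/T = √(9.788/9.775) = 1.00066.
In 604800 s of true time the clock registers 604800/1.00066 = 604398.2 s, so it loses 402 s.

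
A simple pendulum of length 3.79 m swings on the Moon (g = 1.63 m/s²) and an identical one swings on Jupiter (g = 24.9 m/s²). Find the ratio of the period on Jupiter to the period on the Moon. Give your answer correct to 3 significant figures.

T ∝ 1/√g, so T₂/T₁ = √(g₁/g₂) = √(1.63/24.9) = 0.256.

0.256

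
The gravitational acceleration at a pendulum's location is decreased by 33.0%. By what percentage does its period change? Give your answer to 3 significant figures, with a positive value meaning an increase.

22.2%

T ∝ 1/√g, so T'/T = 1/√(0.6700) = 1.222.
Percentage change in T = (1.222 − 1) × 100% = 22.2%.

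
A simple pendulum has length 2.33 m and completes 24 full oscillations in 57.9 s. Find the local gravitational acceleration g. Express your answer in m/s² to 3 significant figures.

T = 57.9/24 = 2.413 s.
From T = 2π√(L/g), g = 4π²L/T² = 4π² × 2.33/2.413² = 15.8 m/s².

15.8 m/s²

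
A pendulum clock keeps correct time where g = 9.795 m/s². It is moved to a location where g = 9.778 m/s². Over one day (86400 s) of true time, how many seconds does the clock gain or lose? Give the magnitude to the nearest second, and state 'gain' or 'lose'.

The clock's period scales as T ∝ 1/√g, so T'/T = √(9.795/9.778) = 1.00087.
In 86400 s of true time the clock registers 86400/1.00087 = 86325.0 s, so it loses 75 s.

lose 75 s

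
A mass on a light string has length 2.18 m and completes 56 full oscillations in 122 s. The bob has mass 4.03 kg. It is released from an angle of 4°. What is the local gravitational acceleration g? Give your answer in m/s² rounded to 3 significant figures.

18.1 m/s²

T = 122/56 = 2.179 s.
From T = 2π√(L/g), g = 4π²L/T² = 4π² × 2.18/2.179² = 18.1 m/s².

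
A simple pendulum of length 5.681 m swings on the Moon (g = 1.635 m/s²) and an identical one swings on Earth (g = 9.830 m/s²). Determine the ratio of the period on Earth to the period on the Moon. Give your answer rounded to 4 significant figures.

0.4078

T ∝ 1/√g, so T₂/T₁ = √(g₁/g₂) = √(1.635/9.830) = 0.4078.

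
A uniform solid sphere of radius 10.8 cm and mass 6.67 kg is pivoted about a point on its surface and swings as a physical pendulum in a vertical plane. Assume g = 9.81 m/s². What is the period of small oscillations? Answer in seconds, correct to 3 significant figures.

I_cm = (2/5)mr² = 0.03112 kg·m². The pivot is at distance d = 0.108 m from the centre of mass.
By the parallel-axis theorem, I = I_cm + md² = 0.03112 + 0.07780 = 0.1089 kg·m².
T = 2π√(I/(mgd)) = 2π√(0.1089/(6.67 × 9.81 × 0.108)) = 0.780 s.

0.780 s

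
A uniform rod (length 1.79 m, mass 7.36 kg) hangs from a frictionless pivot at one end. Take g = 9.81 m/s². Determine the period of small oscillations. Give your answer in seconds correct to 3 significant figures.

2.19 s

For a physical pendulum T = 2π√(I/(mgd)), with d = 0.8950 m from pivot to centre of mass.
I_cm = mL²/12 = 7.36 × 1.79²/12 = 1.965 kg·m²; I = I_cm + md² = 1.965 + 7.36 × 0.8950² = 7.861 kg·m².
T = 2π√(7.861/(7.36 × 9.81 × 0.8950)) = 2.19 s.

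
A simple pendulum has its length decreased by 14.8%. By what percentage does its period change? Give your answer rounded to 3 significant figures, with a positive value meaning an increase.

-7.70%

T ∝ √L, so T'/T = √(0.8520) = 0.9230.
Percentage change in T = (0.9230 − 1) × 100% = -7.70%.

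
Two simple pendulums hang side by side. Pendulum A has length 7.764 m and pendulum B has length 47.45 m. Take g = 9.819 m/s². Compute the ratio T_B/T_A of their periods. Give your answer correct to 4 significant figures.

T ∝ √L, so T_B/T_A = √(L_B/L_A) = √(47.45/7.764) = 2.472.

2.472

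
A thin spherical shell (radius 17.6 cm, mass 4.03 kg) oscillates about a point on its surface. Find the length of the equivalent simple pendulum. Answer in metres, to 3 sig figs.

0.293 m

The equivalent simple-pendulum length is L_eq = I/(md), where I is about the pivot and d = 0.1760 m.
I_cm = (2/3)mR² = 0.08322 kg·m², so I = I_cm + md² = 0.08322 + 0.1248 = 0.2081 kg·m².
L_eq = 0.2081/(4.03 × 0.1760) = 0.293 m.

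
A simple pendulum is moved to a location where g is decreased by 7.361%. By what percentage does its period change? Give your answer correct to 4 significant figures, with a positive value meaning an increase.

3.897%

T ∝ 1/√g, so T'/T = 1/√(0.92639) = 1.0390.
Percentage change in T = (1.0390 − 1) × 100% = 3.897%.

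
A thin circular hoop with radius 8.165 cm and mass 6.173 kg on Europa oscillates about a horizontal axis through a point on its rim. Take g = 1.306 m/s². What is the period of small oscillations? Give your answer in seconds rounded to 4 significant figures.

2.222 s

I_cm = mr² = 0.041154 kg·m². The pivot is at distance d = 0.08165 m from the centre of mass.
By the parallel-axis theorem, I = I_cm + md² = 0.041154 + 0.041154 = 0.082307 kg·m².
T = 2π√(I/(mgd)) = 2π√(0.082307/(6.173 × 1.306 × 0.08165)) = 2.222 s.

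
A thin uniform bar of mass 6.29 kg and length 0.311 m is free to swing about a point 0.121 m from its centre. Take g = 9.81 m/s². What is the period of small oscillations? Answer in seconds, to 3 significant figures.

For a physical pendulum T = 2π√(I/(mgd)), with d = 0.1210 m from pivot to centre of mass.
I_cm = mL²/12 = 6.29 × 0.311²/12 = 0.05070 kg·m²; I = I_cm + md² = 0.05070 + 6.29 × 0.1210² = 0.1428 kg·m².
T = 2π√(0.1428/(6.29 × 9.81 × 0.1210)) = 0.869 s.

0.869 s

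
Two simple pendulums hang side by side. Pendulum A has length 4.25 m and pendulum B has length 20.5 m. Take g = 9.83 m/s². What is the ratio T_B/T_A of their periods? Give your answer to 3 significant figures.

2.20

T ∝ √L, so T_B/T_A = √(L_B/L_A) = √(20.5/4.25) = 2.20.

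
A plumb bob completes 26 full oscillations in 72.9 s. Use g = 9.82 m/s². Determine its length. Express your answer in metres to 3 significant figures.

T = 72.9/26 = 2.804 s.
From T = 2π√(L/g), L = gT²/(4π²) = 9.82 × 2.804²/(4π²) = 1.96 m.

1.96 m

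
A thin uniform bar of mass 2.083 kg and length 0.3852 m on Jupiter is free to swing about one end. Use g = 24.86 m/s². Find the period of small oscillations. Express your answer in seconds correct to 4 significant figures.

0.6386 s

For a physical pendulum T = 2π√(I/(mgd)), with d = 0.19260 m from pivot to centre of mass.
I_cm = mL²/12 = 2.083 × 0.3852²/12 = 0.025756 kg·m²; I = I_cm + md² = 0.025756 + 2.083 × 0.19260² = 0.10302 kg·m².
T = 2π√(0.10302/(2.083 × 24.86 × 0.19260)) = 0.6386 s.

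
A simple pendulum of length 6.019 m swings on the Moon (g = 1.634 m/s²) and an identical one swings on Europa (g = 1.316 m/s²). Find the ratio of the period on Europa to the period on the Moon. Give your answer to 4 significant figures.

T ∝ 1/√g, so T₂/T₁ = √(g₁/g₂) = √(1.634/1.316) = 1.114.

1.114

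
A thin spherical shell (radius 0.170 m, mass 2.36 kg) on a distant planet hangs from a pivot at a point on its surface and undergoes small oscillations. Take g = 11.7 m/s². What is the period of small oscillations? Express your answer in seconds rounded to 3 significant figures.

0.978 s

I_cm = (2/3)mr² = 0.04547 kg·m². The pivot is at distance d = 0.170 m from the centre of mass.
By the parallel-axis theorem, I = I_cm + md² = 0.04547 + 0.06820 = 0.1137 kg·m².
T = 2π√(I/(mgd)) = 2π√(0.1137/(2.36 × 11.7 × 0.170)) = 0.978 s.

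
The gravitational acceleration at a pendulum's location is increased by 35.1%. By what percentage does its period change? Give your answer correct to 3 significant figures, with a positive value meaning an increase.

T ∝ 1/√g, so T'/T = 1/√(1.351) = 0.8603.
Percentage change in T = (0.8603 − 1) × 100% = -14.0%.

-14.0%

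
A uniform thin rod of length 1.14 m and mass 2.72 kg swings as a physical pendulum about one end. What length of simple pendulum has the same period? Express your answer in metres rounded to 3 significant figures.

The equivalent simple-pendulum length is L_eq = I/(md), where I is about the pivot and d = 0.5700 m.
I_cm = (1/12)mL² = 0.2946 kg·m², so I = I_cm + md² = 0.2946 + 0.8837 = 1.178 kg·m².
L_eq = 1.178/(2.72 × 0.5700) = 0.760 m.

0.760 m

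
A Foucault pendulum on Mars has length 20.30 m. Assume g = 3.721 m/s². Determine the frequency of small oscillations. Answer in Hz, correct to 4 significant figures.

0.06814 Hz

T = 2π√(L/g) = 2π√(20.30/3.721) = 14.676 s, so f = 1/T = 0.06814 Hz.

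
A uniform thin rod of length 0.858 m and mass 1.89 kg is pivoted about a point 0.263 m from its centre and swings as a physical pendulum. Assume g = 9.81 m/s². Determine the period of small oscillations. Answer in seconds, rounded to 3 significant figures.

1.41 s

For a physical pendulum T = 2π√(I/(mgd)), with d = 0.2630 m from pivot to centre of mass.
I_cm = mL²/12 = 1.89 × 0.858²/12 = 0.1159 kg·m²; I = I_cm + md² = 0.1159 + 1.89 × 0.2630² = 0.2467 kg·m².
T = 2π√(0.2467/(1.89 × 9.81 × 0.2630)) = 1.41 s.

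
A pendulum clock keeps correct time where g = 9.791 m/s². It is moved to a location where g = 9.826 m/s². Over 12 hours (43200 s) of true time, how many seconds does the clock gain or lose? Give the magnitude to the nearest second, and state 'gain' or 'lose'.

gain 77 s

The clock's period scales as T ∝ 1/√g, so T'/T = √(9.791/9.826) = 0.998217.
In 43200 s of true time the clock registers 43200/0.998217 = 43277.1 s, so it gains 77 s.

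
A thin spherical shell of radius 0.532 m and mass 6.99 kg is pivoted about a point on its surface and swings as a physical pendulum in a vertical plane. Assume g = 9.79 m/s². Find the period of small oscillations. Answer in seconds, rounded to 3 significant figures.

1.89 s

I_cm = (2/3)mr² = 1.319 kg·m². The pivot is at distance d = 0.532 m from the centre of mass.
By the parallel-axis theorem, I = I_cm + md² = 1.319 + 1.978 = 3.297 kg·m².
T = 2π√(I/(mgd)) = 2π√(3.297/(6.99 × 9.79 × 0.532)) = 1.89 s.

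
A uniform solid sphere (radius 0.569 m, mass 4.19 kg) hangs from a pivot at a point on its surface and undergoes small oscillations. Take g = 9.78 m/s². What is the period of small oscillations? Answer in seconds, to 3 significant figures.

1.79 s

I_cm = (2/5)mr² = 0.5426 kg·m². The pivot is at distance d = 0.569 m from the centre of mass.
By the parallel-axis theorem, I = I_cm + md² = 0.5426 + 1.357 = 1.899 kg·m².
T = 2π√(I/(mgd)) = 2π√(1.899/(4.19 × 9.78 × 0.569)) = 1.79 s.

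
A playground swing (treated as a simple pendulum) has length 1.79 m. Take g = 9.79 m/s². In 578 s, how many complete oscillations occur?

T = 2π√(L/g) = 2π√(1.79/9.79) = 2.687 s.
Number of complete oscillations = ⌊578/2.687⌋ = ⌊215.1⌋ = 215.

215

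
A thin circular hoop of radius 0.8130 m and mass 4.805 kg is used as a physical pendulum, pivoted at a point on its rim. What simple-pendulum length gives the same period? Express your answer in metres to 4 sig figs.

1.626 m

The equivalent simple-pendulum length is L_eq = I/(md), where I is about the pivot and d = 0.81300 m.
I_cm = mR² = 3.1760 kg·m², so I = I_cm + md² = 3.1760 + 3.1760 = 6.3519 kg·m².
L_eq = 6.3519/(4.805 × 0.81300) = 1.626 m.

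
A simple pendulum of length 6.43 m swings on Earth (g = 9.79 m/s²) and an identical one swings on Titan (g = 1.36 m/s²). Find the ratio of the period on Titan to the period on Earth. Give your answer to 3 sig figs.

T ∝ 1/√g, so T₂/T₁ = √(g₁/g₂) = √(9.79/1.36) = 2.68.

2.68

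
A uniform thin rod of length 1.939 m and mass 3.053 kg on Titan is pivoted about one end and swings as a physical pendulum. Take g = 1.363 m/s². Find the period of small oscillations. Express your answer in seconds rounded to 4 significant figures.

6.119 s

For a physical pendulum T = 2π√(I/(mgd)), with d = 0.96950 m from pivot to centre of mass.
I_cm = mL²/12 = 3.053 × 1.939²/12 = 0.95654 kg·m²; I = I_cm + md² = 0.95654 + 3.053 × 0.96950² = 3.8261 kg·m².
T = 2π√(3.8261/(3.053 × 1.363 × 0.96950)) = 6.119 s.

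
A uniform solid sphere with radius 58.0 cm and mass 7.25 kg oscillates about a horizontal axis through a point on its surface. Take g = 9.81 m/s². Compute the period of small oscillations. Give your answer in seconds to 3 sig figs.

1.81 s

I_cm = (2/5)mr² = 0.9756 kg·m². The pivot is at distance d = 0.580 m from the centre of mass.
By the parallel-axis theorem, I = I_cm + md² = 0.9756 + 2.439 = 3.414 kg·m².
T = 2π√(I/(mgd)) = 2π√(3.414/(7.25 × 9.81 × 0.580)) = 1.81 s.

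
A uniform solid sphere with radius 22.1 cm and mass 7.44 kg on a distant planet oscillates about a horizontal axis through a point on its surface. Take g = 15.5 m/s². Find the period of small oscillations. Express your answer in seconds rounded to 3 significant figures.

0.888 s

I_cm = (2/5)mr² = 0.1454 kg·m². The pivot is at distance d = 0.221 m from the centre of mass.
By the parallel-axis theorem, I = I_cm + md² = 0.1454 + 0.3634 = 0.5087 kg·m².
T = 2π√(I/(mgd)) = 2π√(0.5087/(7.44 × 15.5 × 0.221)) = 0.888 s.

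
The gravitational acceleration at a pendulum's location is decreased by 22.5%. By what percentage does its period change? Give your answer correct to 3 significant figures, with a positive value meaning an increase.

T ∝ 1/√g, so T'/T = 1/√(0.7750) = 1.136.
Percentage change in T = (1.136 − 1) × 100% = 13.6%.

13.6%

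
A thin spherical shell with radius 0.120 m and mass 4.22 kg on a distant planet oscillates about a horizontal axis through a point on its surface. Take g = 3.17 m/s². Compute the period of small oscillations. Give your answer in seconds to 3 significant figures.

I_cm = (2/3)mr² = 0.04051 kg·m². The pivot is at distance d = 0.120 m from the centre of mass.
By the parallel-axis theorem, I = I_cm + md² = 0.04051 + 0.06077 = 0.1013 kg·m².
T = 2π√(I/(mgd)) = 2π√(0.1013/(4.22 × 3.17 × 0.120)) = 1.58 s.

1.58 s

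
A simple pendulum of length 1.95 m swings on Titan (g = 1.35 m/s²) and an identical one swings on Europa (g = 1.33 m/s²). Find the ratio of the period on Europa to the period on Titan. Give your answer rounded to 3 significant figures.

T ∝ 1/√g, so T₂/T₁ = √(g₁/g₂) = √(1.35/1.33) = 1.01.

1.01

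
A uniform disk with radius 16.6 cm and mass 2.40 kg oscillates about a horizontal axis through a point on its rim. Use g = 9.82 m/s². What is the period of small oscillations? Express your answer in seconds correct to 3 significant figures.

1.00 s

I_cm = ½mr² = 0.03307 kg·m². The pivot is at distance d = 0.166 m from the centre of mass.
By the parallel-axis theorem, I = I_cm + md² = 0.03307 + 0.06613 = 0.09920 kg·m².
T = 2π√(I/(mgd)) = 2π√(0.09920/(2.40 × 9.82 × 0.166)) = 1.00 s.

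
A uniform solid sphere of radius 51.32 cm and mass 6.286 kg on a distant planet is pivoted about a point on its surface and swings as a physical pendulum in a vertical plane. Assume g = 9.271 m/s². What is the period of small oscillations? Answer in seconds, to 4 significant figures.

I_cm = (2/5)mr² = 0.66223 kg·m². The pivot is at distance d = 0.5132 m from the centre of mass.
By the parallel-axis theorem, I = I_cm + md² = 0.66223 + 1.6556 = 2.3178 kg·m².
T = 2π√(I/(mgd)) = 2π√(2.3178/(6.286 × 9.271 × 0.5132)) = 1.749 s.

1.749 s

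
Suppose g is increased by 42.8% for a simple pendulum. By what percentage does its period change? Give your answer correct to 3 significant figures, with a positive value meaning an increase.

T ∝ 1/√g, so T'/T = 1/√(1.428) = 0.8368.
Percentage change in T = (0.8368 − 1) × 100% = -16.3%.

-16.3%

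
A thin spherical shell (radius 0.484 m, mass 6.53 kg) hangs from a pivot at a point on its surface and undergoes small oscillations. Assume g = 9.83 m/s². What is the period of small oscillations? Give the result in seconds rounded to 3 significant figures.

1.80 s

I_cm = (2/3)mr² = 1.020 kg·m². The pivot is at distance d = 0.484 m from the centre of mass.
By the parallel-axis theorem, I = I_cm + md² = 1.020 + 1.530 = 2.549 kg·m².
T = 2π√(I/(mgd)) = 2π√(2.549/(6.53 × 9.83 × 0.484)) = 1.80 s.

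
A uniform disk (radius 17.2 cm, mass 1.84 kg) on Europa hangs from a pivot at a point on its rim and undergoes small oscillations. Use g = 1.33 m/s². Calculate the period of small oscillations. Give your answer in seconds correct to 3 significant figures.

2.77 s

I_cm = ½mr² = 0.02722 kg·m². The pivot is at distance d = 0.172 m from the centre of mass.
By the parallel-axis theorem, I = I_cm + md² = 0.02722 + 0.05443 = 0.08165 kg·m².
T = 2π√(I/(mgd)) = 2π√(0.08165/(1.84 × 1.33 × 0.172)) = 2.77 s.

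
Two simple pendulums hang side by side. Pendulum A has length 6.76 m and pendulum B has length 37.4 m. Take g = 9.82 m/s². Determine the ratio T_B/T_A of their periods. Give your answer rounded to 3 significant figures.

T ∝ √L, so T_B/T_A = √(L_B/L_A) = √(37.4/6.76) = 2.35.

2.35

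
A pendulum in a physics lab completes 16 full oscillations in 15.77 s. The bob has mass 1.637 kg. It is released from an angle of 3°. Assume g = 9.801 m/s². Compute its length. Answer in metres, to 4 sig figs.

T = 15.77/16 = 0.98562 s.
From T = 2π√(L/g), L = gT²/(4π²) = 9.801 × 0.98562²/(4π²) = 0.2412 m.

0.2412 m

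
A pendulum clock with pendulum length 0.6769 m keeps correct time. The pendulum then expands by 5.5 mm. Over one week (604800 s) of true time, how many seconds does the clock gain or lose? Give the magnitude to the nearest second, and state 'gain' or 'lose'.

lose 2442 s

T ∝ √L, so T'/T = √(0.68240/0.6769) = 1.00405.
In 604800 s of true time the clock registers 604800/1.00405 = 602357.8 s, so it loses 2442 s.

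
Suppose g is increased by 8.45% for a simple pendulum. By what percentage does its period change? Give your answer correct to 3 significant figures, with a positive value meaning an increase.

-3.97%

T ∝ 1/√g, so T'/T = 1/√(1.085) = 0.9603.
Percentage change in T = (0.9603 − 1) × 100% = -3.97%.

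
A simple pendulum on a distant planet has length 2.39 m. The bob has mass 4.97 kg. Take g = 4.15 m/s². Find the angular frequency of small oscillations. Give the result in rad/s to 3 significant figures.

ω = √(g/L) = √(4.15/2.39) = 1.32 rad/s.

1.32 rad/s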